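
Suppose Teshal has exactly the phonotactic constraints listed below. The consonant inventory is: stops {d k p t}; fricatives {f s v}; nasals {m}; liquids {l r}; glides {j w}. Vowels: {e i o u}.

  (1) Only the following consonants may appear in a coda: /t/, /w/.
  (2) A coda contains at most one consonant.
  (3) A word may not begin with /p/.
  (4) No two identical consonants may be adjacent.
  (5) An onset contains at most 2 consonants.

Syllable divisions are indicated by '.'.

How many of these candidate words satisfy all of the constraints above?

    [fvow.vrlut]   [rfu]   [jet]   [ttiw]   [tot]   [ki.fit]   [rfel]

[fvow.vrlut] — violates constraint 5: syllable 2 onset /vrl/ has 3 consonants (> 2) → phonotactically illegal
[rfu] — σ1 onset /rf/ (2C), coda /∅/ ok → phonotactically legal
[jet] — σ1 onset /j/, coda /t/ ok → phonotactically legal
[ttiw] — violates constraint 4: adjacent identical consonants /tt/ → phonotactically illegal
[tot] — σ1 onset /t/, coda /t/ ok → phonotactically legal
[ki.fit] — σ1 onset /k/, coda /∅/ ok; σ2 onset /f/, coda /t/ ok → phonotactically legal
[rfel] — violates constraint 1: syllable 1 coda contains /l/, which is not a licensed coda consonant → phonotactically illegal
Phonotactically legal: [rfu], [jet], [tot], [ki.fit] → 4.

4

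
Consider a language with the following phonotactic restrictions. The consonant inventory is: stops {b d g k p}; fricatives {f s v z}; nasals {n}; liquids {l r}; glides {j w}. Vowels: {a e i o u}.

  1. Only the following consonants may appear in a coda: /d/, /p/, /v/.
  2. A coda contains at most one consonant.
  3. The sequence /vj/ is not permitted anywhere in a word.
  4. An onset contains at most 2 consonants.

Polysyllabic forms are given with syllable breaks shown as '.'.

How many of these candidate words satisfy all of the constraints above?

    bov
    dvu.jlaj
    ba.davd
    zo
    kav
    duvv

3

bov — σ1 onset /b/, coda /v/ ok → permitted
dvu.jlaj — violates constraint 1: syllable 2 coda contains /j/, which is not a licensed coda consonant → not permitted
ba.davd — violates constraint 2: syllable 2 coda /vd/ has 2 consonants (> 1) → not permitted
zo — σ1 onset /z/, coda /∅/ ok → permitted
kav — σ1 onset /k/, coda /v/ ok → permitted
duvv — violates constraint 2: syllable 1 coda /vv/ has 2 consonants (> 1) → not permitted
Permitted: bov, zo, kav → 3.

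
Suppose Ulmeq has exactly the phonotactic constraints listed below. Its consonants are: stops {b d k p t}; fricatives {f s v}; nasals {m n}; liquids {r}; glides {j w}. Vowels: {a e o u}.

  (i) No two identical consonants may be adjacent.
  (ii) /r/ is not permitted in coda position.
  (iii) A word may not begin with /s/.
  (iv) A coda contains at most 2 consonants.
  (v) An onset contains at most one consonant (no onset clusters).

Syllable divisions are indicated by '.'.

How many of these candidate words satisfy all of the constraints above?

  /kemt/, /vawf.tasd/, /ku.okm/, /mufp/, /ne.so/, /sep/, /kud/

6

/kemt/ — σ1 onset /k/, coda /mt/ (2C) ok → phonotactically legal
/vawf.tasd/ — σ1 onset /v/, coda /wf/ (2C) ok; σ2 onset /t/, coda /sd/ (2C) ok → phonotactically legal
/ku.okm/ — σ1 onset /k/, coda /∅/ ok; σ2 onset /∅/, coda /km/ (2C) ok → phonotactically legal
/mufp/ — σ1 onset /m/, coda /fp/ (2C) ok → phonotactically legal
/ne.so/ — σ1 onset /n/, coda /∅/ ok; σ2 onset /s/, coda /∅/ ok → phonotactically legal
/sep/ — violates constraint (iii): word begins with /s/ → phonotactically illegal
/kud/ — σ1 onset /k/, coda /d/ ok → phonotactically legal
Phonotactically legal: /kemt/, /vawf.tasd/, /ku.okm/, /mufp/, /ne.so/, /kud/ → 6.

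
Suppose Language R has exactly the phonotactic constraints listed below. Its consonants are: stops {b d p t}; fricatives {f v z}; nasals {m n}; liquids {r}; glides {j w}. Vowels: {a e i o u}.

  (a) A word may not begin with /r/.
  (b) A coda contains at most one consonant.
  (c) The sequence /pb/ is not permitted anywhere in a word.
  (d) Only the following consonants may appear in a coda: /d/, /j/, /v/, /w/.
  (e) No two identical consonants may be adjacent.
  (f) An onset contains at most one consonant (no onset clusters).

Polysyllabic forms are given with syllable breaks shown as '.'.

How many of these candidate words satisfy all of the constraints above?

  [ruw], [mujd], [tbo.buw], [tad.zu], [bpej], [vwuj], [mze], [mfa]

1

[ruw] — violates constraint (a): word begins with /r/ → illicit
[mujd] — violates constraint (b): syllable 1 coda /jd/ has 2 consonants (> 1) → illicit
[tbo.buw] — violates constraint (f): syllable 1 onset /tb/ has 2 consonants (> 1) → illicit
[tad.zu] — σ1 onset /t/, coda /d/ ok; σ2 onset /z/, coda /∅/ ok → licit
[bpej] — violates constraint (f): syllable 1 onset /bp/ has 2 consonants (> 1) → illicit
[vwuj] — violates constraint (f): syllable 1 onset /vw/ has 2 consonants (> 1) → illicit
[mze] — violates constraint (f): syllable 1 onset /mz/ has 2 consonants (> 1) → illicit
[mfa] — violates constraint (f): syllable 1 onset /mf/ has 2 consonants (> 1) → illicit
Licit: [tad.zu] → 1.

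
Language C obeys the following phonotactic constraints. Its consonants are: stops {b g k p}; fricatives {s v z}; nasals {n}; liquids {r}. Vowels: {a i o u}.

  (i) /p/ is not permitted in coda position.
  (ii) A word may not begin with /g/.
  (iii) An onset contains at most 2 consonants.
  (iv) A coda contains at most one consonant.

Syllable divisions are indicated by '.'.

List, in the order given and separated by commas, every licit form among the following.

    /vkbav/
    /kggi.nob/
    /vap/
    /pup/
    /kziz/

/kziz/

/vkbav/ — violates constraint (iii): syllable 1 onset /vkb/ has 3 consonants (> 2) → illicit
/kggi.nob/ — violates constraint (iii): syllable 1 onset /kgg/ has 3 consonants (> 2) → illicit
/vap/ — violates constraint (i): syllable 1 coda contains /p/ → illicit
/pup/ — violates constraint (i): syllable 1 coda contains /p/ → illicit
/kziz/ — σ1 onset /kz/ (2C), coda /z/ ok → licit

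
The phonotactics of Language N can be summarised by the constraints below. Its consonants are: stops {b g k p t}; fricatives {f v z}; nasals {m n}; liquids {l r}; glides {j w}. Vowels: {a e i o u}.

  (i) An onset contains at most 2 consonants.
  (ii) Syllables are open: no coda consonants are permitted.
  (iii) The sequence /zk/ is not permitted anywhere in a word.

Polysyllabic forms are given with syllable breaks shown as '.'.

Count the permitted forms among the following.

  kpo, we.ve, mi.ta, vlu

4

kpo — σ1 onset /kp/ (2C), coda /∅/ ok → permitted
we.ve — σ1 onset /w/, coda /∅/ ok; σ2 onset /v/, coda /∅/ ok → permitted
mi.ta — σ1 onset /m/, coda /∅/ ok; σ2 onset /t/, coda /∅/ ok → permitted
vlu — σ1 onset /vl/ (2C), coda /∅/ ok → permitted
Permitted: kpo, we.ve, mi.ta, vlu → 4.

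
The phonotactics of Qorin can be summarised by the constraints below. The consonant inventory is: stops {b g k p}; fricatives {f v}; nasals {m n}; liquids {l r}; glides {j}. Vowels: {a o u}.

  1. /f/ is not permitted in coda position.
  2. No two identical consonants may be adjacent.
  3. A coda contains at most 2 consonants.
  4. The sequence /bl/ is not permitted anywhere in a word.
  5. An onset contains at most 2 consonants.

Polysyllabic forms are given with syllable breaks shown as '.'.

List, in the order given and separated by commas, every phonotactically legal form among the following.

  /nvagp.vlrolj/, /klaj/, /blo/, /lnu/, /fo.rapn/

/klaj/, /lnu/, /fo.rapn/

/nvagp.vlrolj/ — violates constraint 5: syllable 2 onset /vlr/ has 3 consonants (> 2) → phonotactically illegal
/klaj/ — σ1 onset /kl/ (2C), coda /j/ ok → phonotactically legal
/blo/ — violates constraint 4: contains banned sequence /bl/ → phonotactically illegal
/lnu/ — σ1 onset /ln/ (2C), coda /∅/ ok → phonotactically legal
/fo.rapn/ — σ1 onset /f/, coda /∅/ ok; σ2 onset /r/, coda /pn/ (2C) ok → phonotactically legal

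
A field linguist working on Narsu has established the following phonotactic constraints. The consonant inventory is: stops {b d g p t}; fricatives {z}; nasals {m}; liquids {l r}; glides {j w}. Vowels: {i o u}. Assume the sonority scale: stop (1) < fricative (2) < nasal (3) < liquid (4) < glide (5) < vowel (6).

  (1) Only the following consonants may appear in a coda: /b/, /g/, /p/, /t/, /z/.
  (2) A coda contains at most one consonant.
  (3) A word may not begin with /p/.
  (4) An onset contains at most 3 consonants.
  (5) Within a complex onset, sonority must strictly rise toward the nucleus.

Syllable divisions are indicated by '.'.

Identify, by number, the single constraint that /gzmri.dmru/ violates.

4

/gzmri.dmru/: syllable 1 onset /gzmr/ has 4 consonants (> 3).
This is a violation of constraint 4: "An onset contains at most 3 consonants."
The remaining constraints (1, 2, 3, 5) are satisfied.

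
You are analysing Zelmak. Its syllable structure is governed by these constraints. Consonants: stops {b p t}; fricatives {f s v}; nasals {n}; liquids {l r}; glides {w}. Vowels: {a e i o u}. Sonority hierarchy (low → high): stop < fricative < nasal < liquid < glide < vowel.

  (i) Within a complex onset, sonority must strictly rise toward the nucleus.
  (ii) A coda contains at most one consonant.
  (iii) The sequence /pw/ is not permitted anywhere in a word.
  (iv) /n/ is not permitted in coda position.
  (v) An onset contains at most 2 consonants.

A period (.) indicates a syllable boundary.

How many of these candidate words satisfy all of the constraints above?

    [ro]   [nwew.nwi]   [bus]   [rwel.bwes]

[ro] — σ1 onset /r/, coda /∅/ ok → well-formed
[nwew.nwi] — σ1 onset /nw/ (3→5 rises), coda /w/ ok; σ2 onset /nw/ (3→5 rises), coda /∅/ ok → well-formed
[bus] — σ1 onset /b/, coda /s/ ok → well-formed
[rwel.bwes] — σ1 onset /rw/ (4→5 rises), coda /l/ ok; σ2 onset /bw/ (1→5 rises), coda /s/ ok → well-formed
Well-formed: [ro], [nwew.nwi], [bus], [rwel.bwes] → 4.

4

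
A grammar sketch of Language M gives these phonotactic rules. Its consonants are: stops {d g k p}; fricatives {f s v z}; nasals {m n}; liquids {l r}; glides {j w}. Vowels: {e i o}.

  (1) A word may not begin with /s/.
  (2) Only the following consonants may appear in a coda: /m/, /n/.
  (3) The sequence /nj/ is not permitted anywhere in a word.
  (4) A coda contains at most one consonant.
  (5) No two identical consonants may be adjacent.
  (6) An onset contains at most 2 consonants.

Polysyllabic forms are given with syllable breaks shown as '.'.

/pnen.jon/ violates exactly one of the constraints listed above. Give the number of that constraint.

3

/pnen.jon/: contains banned sequence /nj/.
This is a violation of constraint 3: "The sequence /nj/ is not permitted anywhere in a word."
The remaining constraints (1, 2, 4, 5, 6) are satisfied.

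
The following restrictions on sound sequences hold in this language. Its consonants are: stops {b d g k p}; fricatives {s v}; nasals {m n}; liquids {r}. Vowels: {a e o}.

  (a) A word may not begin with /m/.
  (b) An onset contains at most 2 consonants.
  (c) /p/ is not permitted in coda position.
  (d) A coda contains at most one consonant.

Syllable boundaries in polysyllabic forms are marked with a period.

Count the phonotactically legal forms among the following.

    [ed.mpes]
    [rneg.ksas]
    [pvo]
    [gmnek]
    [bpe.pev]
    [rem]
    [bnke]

5

[ed.mpes] — σ1 onset /∅/, coda /d/ ok; σ2 onset /mp/ (2C), coda /s/ ok → phonotactically legal
[rneg.ksas] — σ1 onset /rn/ (2C), coda /g/ ok; σ2 onset /ks/ (2C), coda /s/ ok → phonotactically legal
[pvo] — σ1 onset /pv/ (2C), coda /∅/ ok → phonotactically legal
[gmnek] — violates constraint (b): syllable 1 onset /gmn/ has 3 consonants (> 2) → phonotactically illegal
[bpe.pev] — σ1 onset /bp/ (2C), coda /∅/ ok; σ2 onset /p/, coda /v/ ok → phonotactically legal
[rem] — σ1 onset /r/, coda /m/ ok → phonotactically legal
[bnke] — violates constraint (b): syllable 1 onset /bnk/ has 3 consonants (> 2) → phonotactically illegal
Phonotactically legal: [ed.mpes], [rneg.ksas], [pvo], [bpe.pev], [rem] → 5.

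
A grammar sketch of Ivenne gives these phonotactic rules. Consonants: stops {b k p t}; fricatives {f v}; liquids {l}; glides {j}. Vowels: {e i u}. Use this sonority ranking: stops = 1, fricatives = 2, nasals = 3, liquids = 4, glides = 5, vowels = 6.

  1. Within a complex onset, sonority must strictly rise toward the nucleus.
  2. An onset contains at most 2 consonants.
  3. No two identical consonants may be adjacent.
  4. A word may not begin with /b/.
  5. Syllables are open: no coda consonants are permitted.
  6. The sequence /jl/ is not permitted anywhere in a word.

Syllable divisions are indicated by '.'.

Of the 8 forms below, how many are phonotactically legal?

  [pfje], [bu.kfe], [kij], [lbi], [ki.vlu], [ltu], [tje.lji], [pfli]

2

[pfje] — violates constraint 2: syllable 1 onset /pfj/ has 3 consonants (> 2) → phonotactically illegal
[bu.kfe] — violates constraint 4: word begins with /b/ → phonotactically illegal
[kij] — violates constraint 5: syllable 1 coda /j/ has 1 consonant (> 0) → phonotactically illegal
[lbi] — violates constraint 1: syllable 1 onset /lb/: /l/ (liquid, 4) → /b/ (stop, 1) does not rise → phonotactically illegal
[ki.vlu] — σ1 onset /k/, coda /∅/ ok; σ2 onset /vl/ (2→4 rises), coda /∅/ ok → phonotactically legal
[ltu] — violates constraint 1: syllable 1 onset /lt/: /l/ (liquid, 4) → /t/ (stop, 1) does not rise → phonotactically illegal
[tje.lji] — σ1 onset /tj/ (1→5 rises), coda /∅/ ok; σ2 onset /lj/ (4→5 rises), coda /∅/ ok → phonotactically legal
[pfli] — violates constraint 2: syllable 1 onset /pfl/ has 3 consonants (> 2) → phonotactically illegal
Phonotactically legal: [ki.vlu], [tje.lji] → 2.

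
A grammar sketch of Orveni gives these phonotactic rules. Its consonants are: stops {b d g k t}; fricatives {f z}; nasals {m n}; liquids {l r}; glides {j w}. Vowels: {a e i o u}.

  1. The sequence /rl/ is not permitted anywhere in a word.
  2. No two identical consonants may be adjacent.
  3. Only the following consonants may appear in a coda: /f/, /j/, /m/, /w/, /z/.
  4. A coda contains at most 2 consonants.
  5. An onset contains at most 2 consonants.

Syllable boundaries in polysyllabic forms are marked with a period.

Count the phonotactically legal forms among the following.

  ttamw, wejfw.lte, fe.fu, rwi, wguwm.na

ttamw — violates constraint 2: adjacent identical consonants /tt/ → phonotactically illegal
wejfw.lte — violates constraint 4: syllable 1 coda /jfw/ has 3 consonants (> 2) → phonotactically illegal
fe.fu — σ1 onset /f/, coda /∅/ ok; σ2 onset /f/, coda /∅/ ok → phonotactically legal
rwi — σ1 onset /rw/ (2C), coda /∅/ ok → phonotactically legal
wguwm.na — σ1 onset /wg/ (2C), coda /wm/ (2C) ok; σ2 onset /n/, coda /∅/ ok → phonotactically legal
Phonotactically legal: fe.fu, rwi, wguwm.na → 3.

3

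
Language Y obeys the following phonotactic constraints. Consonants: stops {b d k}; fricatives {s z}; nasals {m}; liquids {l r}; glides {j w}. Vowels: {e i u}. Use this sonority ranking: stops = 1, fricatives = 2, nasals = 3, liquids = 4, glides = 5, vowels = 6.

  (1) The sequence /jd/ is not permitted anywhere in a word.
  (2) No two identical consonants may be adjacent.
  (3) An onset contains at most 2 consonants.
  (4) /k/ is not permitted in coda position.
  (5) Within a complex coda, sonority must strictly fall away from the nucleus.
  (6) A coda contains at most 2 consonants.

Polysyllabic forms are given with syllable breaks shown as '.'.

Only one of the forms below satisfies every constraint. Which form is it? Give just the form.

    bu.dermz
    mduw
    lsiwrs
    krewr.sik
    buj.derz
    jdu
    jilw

bu.dermz — violates constraint 6: syllable 2 coda /rmz/ has 3 consonants (> 2) → illicit
mduw — σ1 onset /md/ (2C), coda /w/ ok → licit
lsiwrs — violates constraint 6: syllable 1 coda /wrs/ has 3 consonants (> 2) → illicit
krewr.sik — violates constraint 4: syllable 2 coda contains /k/ → illicit
buj.derz — violates constraint 1: contains banned sequence /jd/ → illicit
jdu — violates constraint 1: contains banned sequence /jd/ → illicit
jilw — violates constraint 5: syllable 1 coda /lw/: /l/ (liquid, 4) → /w/ (glide, 5) does not fall → illicit

mduw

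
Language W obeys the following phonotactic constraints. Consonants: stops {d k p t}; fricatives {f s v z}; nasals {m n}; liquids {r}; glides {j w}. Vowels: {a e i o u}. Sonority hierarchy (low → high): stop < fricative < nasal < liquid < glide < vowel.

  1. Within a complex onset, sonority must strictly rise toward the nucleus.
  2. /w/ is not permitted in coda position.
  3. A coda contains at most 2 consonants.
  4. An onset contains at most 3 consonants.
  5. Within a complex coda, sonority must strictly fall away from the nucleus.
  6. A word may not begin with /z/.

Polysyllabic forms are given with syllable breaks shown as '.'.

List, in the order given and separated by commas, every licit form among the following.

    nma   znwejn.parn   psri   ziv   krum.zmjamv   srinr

psri, krum.zmjamv

nma — violates constraint 1: syllable 1 onset /nm/: /n/ (nasal, 3) → /m/ (nasal, 3) does not rise → illicit
znwejn.parn — violates constraint 6: word begins with /z/ → illicit
psri — σ1 onset /psr/ (1→2→4 rises), coda /∅/ ok → licit
ziv — violates constraint 6: word begins with /z/ → illicit
krum.zmjamv — σ1 onset /kr/ (1→4 rises), coda /m/ ok; σ2 onset /zmj/ (2→3→5 rises), coda /mv/ (3→2 falls) ok → licit
srinr — violates constraint 5: syllable 1 coda /nr/: /n/ (nasal, 3) → /r/ (liquid, 4) does not fall → illicit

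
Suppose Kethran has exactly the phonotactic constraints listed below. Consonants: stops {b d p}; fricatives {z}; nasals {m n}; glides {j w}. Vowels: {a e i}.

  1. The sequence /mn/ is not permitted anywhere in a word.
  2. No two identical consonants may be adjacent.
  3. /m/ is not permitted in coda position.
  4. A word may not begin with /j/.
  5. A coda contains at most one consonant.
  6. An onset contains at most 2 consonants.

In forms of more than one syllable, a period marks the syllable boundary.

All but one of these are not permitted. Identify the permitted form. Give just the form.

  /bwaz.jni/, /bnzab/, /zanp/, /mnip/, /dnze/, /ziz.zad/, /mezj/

/bwaz.jni/

/bwaz.jni/ — σ1 onset /bw/ (2C), coda /z/ ok; σ2 onset /jn/ (2C), coda /∅/ ok → permitted
/bnzab/ — violates constraint 6: syllable 1 onset /bnz/ has 3 consonants (> 2) → not permitted
/zanp/ — violates constraint 5: syllable 1 coda /np/ has 2 consonants (> 1) → not permitted
/mnip/ — violates constraint 1: contains banned sequence /mn/ → not permitted
/dnze/ — violates constraint 6: syllable 1 onset /dnz/ has 3 consonants (> 2) → not permitted
/ziz.zad/ — violates constraint 2: adjacent identical consonants /zz/ → not permitted
/mezj/ — violates constraint 5: syllable 1 coda /zj/ has 2 consonants (> 1) → not permitted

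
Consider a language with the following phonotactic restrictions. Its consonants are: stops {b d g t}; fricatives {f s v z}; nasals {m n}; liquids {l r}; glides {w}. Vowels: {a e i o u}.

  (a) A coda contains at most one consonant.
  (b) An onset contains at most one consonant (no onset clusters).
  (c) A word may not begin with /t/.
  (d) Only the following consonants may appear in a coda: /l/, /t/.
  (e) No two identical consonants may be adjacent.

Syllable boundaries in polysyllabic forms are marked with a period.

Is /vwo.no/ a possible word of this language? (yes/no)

no

/vwo.no/ — violates constraint (b): syllable 1 onset /vw/ has 2 consonants (> 1) → ill-formed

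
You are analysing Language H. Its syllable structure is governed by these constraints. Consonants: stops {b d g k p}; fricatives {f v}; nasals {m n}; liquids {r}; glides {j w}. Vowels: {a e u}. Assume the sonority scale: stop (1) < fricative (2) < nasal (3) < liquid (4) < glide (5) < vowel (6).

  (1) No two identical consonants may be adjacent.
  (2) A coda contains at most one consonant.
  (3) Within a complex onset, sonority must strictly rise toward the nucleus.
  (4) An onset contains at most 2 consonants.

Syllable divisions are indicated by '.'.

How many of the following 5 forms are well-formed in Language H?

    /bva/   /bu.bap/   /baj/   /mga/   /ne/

/bva/ — σ1 onset /bv/ (1→2 rises), coda /∅/ ok → well-formed
/bu.bap/ — σ1 onset /b/, coda /∅/ ok; σ2 onset /b/, coda /p/ ok → well-formed
/baj/ — σ1 onset /b/, coda /j/ ok → well-formed
/mga/ — violates constraint 3: syllable 1 onset /mg/: /m/ (nasal, 3) → /g/ (stop, 1) does not rise → ill-formed
/ne/ — σ1 onset /n/, coda /∅/ ok → well-formed
Well-formed: /bva/, /bu.bap/, /baj/, /ne/ → 4.

4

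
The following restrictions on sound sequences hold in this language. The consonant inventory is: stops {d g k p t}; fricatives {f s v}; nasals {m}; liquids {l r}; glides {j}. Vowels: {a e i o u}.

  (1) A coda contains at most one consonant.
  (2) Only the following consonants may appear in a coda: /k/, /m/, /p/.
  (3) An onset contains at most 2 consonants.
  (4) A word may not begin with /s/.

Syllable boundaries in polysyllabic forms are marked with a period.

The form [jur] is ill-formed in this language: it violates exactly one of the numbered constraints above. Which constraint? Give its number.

[jur]: syllable 1 coda contains /r/, which is not a licensed coda consonant.
This is a violation of constraint 2: "Only the following consonants may appear in a coda: /k/, /m/, /p/."
The remaining constraints (1, 3, 4) are satisfied.

2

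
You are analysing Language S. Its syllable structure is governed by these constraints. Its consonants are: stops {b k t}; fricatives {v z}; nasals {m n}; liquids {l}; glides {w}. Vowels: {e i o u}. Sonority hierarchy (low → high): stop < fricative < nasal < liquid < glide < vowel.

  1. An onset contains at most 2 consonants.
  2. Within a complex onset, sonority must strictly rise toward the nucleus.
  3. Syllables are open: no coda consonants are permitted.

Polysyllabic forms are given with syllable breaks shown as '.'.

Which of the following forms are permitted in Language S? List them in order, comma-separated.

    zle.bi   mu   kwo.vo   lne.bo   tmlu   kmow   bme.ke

zle.bi — σ1 onset /zl/ (2→4 rises), coda /∅/ ok; σ2 onset /b/, coda /∅/ ok → permitted
mu — σ1 onset /m/, coda /∅/ ok → permitted
kwo.vo — σ1 onset /kw/ (1→5 rises), coda /∅/ ok; σ2 onset /v/, coda /∅/ ok → permitted
lne.bo — violates constraint 2: syllable 1 onset /ln/: /l/ (liquid, 4) → /n/ (nasal, 3) does not rise → not permitted
tmlu — violates constraint 1: syllable 1 onset /tml/ has 3 consonants (> 2) → not permitted
kmow — violates constraint 3: syllable 1 coda /w/ has 1 consonant (> 0) → not permitted
bme.ke — σ1 onset /bm/ (1→3 rises), coda /∅/ ok; σ2 onset /k/, coda /∅/ ok → permitted

zle.bi, mu, kwo.vo, bme.ke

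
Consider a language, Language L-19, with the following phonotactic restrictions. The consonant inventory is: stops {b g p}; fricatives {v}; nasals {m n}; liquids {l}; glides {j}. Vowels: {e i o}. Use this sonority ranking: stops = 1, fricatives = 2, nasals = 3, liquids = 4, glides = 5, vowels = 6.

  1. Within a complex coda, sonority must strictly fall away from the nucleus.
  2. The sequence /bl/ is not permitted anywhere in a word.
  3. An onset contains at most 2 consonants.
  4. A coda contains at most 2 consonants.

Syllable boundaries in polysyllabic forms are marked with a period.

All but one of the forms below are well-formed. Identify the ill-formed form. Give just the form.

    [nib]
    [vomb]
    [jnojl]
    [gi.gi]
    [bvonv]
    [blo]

[nib] — σ1 onset /n/, coda /b/ ok → well-formed
[vomb] — σ1 onset /v/, coda /mb/ (3→1 falls) ok → well-formed
[jnojl] — σ1 onset /jn/ (2C), coda /jl/ (5→4 falls) ok → well-formed
[gi.gi] — σ1 onset /g/, coda /∅/ ok; σ2 onset /g/, coda /∅/ ok → well-formed
[bvonv] — σ1 onset /bv/ (2C), coda /nv/ (3→2 falls) ok → well-formed
[blo] — violates constraint 2: contains banned sequence /bl/ → ill-formed

[blo]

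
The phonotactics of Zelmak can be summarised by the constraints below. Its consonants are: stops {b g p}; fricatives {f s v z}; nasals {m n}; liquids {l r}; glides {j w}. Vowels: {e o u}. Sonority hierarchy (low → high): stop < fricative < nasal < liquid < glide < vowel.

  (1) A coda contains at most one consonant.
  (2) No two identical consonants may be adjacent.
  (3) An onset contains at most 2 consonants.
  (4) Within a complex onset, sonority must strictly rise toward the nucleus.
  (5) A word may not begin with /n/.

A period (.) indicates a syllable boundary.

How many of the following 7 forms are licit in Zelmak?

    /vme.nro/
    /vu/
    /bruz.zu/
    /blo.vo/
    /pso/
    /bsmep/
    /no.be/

/vme.nro/ — σ1 onset /vm/ (2→3 rises), coda /∅/ ok; σ2 onset /nr/ (3→4 rises), coda /∅/ ok → licit
/vu/ — σ1 onset /v/, coda /∅/ ok → licit
/bruz.zu/ — violates constraint 2: adjacent identical consonants /zz/ → illicit
/blo.vo/ — σ1 onset /bl/ (1→4 rises), coda /∅/ ok; σ2 onset /v/, coda /∅/ ok → licit
/pso/ — σ1 onset /ps/ (1→2 rises), coda /∅/ ok → licit
/bsmep/ — violates constraint 3: syllable 1 onset /bsm/ has 3 consonants (> 2) → illicit
/no.be/ — violates constraint 5: word begins with /n/ → illicit
Licit: /vme.nro/, /vu/, /blo.vo/, /pso/ → 4.

4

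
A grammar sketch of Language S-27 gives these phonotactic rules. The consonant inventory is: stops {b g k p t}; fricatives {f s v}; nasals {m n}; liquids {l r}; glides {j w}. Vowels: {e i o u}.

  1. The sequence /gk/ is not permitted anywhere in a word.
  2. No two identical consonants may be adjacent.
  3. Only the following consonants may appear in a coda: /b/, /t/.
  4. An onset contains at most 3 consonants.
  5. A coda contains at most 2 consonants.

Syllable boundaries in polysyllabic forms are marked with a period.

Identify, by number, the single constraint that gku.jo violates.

gku.jo: contains banned sequence /gk/.
This is a violation of constraint 1: "The sequence /gk/ is not permitted anywhere in a word."
The remaining constraints (2, 3, 4, 5) are satisfied.

1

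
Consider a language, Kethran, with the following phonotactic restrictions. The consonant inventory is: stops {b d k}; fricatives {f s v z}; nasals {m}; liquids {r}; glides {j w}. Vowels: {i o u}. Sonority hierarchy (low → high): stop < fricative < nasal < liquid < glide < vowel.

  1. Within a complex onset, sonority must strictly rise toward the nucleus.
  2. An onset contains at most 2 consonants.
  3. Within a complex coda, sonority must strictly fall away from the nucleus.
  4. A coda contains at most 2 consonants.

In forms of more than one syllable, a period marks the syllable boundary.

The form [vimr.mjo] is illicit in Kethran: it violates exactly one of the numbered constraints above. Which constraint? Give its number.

3

[vimr.mjo]: syllable 1 coda /mr/: /m/ (nasal, 3) → /r/ (liquid, 4) does not fall.
This is a violation of constraint 3: "Within a complex coda, sonority must strictly fall away from the nucleus."
The remaining constraints (1, 2, 4) are satisfied.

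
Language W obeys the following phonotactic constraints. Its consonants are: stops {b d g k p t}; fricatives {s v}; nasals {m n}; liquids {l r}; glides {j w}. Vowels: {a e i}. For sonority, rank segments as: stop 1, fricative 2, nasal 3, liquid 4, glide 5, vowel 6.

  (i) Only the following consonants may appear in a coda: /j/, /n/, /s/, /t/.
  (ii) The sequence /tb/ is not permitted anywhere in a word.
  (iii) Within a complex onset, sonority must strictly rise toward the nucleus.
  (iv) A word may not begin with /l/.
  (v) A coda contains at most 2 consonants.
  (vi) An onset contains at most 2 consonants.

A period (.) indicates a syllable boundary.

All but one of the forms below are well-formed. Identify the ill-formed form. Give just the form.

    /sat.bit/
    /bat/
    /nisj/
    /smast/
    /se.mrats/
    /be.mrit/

/sat.bit/ — violates constraint (ii): contains banned sequence /tb/ → ill-formed
/bat/ — σ1 onset /b/, coda /t/ ok → well-formed
/nisj/ — σ1 onset /n/, coda /sj/ (2C) ok → well-formed
/smast/ — σ1 onset /sm/ (2→3 rises), coda /st/ (2C) ok → well-formed
/se.mrats/ — σ1 onset /s/, coda /∅/ ok; σ2 onset /mr/ (3→4 rises), coda /ts/ (2C) ok → well-formed
/be.mrit/ — σ1 onset /b/, coda /∅/ ok; σ2 onset /mr/ (3→4 rises), coda /t/ ok → well-formed

/sat.bit/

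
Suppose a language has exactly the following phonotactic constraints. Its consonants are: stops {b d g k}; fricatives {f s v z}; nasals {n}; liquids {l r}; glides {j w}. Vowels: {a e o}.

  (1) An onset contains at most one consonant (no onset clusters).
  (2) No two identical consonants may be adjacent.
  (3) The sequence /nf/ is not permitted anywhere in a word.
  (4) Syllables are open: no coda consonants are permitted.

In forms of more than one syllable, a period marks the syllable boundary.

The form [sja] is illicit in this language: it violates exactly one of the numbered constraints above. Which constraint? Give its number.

[sja]: syllable 1 onset /sj/ has 2 consonants (> 1).
This is a violation of constraint 1: "An onset contains at most one consonant (no onset clusters)."
The remaining constraints (2, 3, 4) are satisfied.

1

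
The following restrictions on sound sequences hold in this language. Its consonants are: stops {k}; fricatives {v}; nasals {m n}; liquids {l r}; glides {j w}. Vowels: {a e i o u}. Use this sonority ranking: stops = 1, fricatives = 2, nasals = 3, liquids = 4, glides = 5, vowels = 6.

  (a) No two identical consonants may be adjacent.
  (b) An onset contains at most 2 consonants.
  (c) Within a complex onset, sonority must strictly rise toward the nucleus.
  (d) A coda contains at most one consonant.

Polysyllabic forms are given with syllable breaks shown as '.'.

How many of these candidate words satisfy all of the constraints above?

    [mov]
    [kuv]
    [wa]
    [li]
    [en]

[mov] — σ1 onset /m/, coda /v/ ok → phonotactically legal
[kuv] — σ1 onset /k/, coda /v/ ok → phonotactically legal
[wa] — σ1 onset /w/, coda /∅/ ok → phonotactically legal
[li] — σ1 onset /l/, coda /∅/ ok → phonotactically legal
[en] — σ1 onset /∅/, coda /n/ ok → phonotactically legal
Phonotactically legal: [mov], [kuv], [wa], [li], [en] → 5.

5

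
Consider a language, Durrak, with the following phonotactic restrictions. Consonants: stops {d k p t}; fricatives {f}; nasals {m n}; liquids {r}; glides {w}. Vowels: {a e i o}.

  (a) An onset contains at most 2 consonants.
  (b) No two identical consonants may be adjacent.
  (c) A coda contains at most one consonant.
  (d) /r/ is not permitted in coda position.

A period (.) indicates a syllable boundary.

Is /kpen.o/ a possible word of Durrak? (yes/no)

yes

/kpen.o/ — σ1 onset /kp/ (2C), coda /n/ ok; σ2 onset /∅/, coda /∅/ ok → phonotactically legal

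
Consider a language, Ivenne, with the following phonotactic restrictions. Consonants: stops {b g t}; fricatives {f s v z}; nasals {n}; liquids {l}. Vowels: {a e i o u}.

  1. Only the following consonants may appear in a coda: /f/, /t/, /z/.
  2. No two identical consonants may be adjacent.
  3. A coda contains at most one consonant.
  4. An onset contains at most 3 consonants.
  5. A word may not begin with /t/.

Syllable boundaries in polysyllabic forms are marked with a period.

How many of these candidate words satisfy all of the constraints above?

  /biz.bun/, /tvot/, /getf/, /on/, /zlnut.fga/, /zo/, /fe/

3

/biz.bun/ — violates constraint 1: syllable 2 coda contains /n/, which is not a licensed coda consonant → phonotactically illegal
/tvot/ — violates constraint 5: word begins with /t/ → phonotactically illegal
/getf/ — violates constraint 3: syllable 1 coda /tf/ has 2 consonants (> 1) → phonotactically illegal
/on/ — violates constraint 1: syllable 1 coda contains /n/, which is not a licensed coda consonant → phonotactically illegal
/zlnut.fga/ — σ1 onset /zln/ (3C), coda /t/ ok; σ2 onset /fg/ (2C), coda /∅/ ok → phonotactically legal
/zo/ — σ1 onset /z/, coda /∅/ ok → phonotactically legal
/fe/ — σ1 onset /f/, coda /∅/ ok → phonotactically legal
Phonotactically legal: /zlnut.fga/, /zo/, /fe/ → 3.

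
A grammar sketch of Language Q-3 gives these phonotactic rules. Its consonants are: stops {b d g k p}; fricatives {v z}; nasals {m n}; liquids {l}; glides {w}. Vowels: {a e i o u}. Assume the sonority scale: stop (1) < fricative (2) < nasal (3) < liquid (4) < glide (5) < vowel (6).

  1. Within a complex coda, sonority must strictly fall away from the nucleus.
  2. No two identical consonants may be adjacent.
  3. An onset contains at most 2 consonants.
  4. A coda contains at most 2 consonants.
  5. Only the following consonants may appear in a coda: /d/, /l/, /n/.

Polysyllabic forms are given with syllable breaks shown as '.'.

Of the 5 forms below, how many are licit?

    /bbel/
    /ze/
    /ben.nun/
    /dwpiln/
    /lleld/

1

/bbel/ — violates constraint 2: adjacent identical consonants /bb/ → illicit
/ze/ — σ1 onset /z/, coda /∅/ ok → licit
/ben.nun/ — violates constraint 2: adjacent identical consonants /nn/ → illicit
/dwpiln/ — violates constraint 3: syllable 1 onset /dwp/ has 3 consonants (> 2) → illicit
/lleld/ — violates constraint 2: adjacent identical consonants /ll/ → illicit
Licit: /ze/ → 1.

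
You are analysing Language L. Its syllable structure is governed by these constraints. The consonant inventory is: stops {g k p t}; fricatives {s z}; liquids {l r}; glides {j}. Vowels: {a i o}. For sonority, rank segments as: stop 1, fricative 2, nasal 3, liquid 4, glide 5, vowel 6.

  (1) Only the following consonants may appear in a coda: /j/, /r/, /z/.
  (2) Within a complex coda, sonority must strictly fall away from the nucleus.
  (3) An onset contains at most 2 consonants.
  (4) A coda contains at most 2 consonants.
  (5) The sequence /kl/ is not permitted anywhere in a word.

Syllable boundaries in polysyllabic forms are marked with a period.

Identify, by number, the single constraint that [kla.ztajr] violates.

[kla.ztajr]: contains banned sequence /kl/.
This is a violation of constraint 5: "The sequence /kl/ is not permitted anywhere in a word."
The remaining constraints (1, 2, 3, 4) are satisfied.

5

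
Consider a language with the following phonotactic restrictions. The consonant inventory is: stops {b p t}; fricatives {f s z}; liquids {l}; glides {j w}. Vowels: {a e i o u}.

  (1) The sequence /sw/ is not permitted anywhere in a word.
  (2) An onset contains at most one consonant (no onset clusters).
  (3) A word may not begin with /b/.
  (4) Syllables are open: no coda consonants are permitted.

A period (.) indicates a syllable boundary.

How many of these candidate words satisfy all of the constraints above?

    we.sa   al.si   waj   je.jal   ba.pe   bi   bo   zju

we.sa — σ1 onset /w/, coda /∅/ ok; σ2 onset /s/, coda /∅/ ok → permitted
al.si — violates constraint 4: syllable 1 coda /l/ has 1 consonant (> 0) → not permitted
waj — violates constraint 4: syllable 1 coda /j/ has 1 consonant (> 0) → not permitted
je.jal — violates constraint 4: syllable 2 coda /l/ has 1 consonant (> 0) → not permitted
ba.pe — violates constraint 3: word begins with /b/ → not permitted
bi — violates constraint 3: word begins with /b/ → not permitted
bo — violates constraint 3: word begins with /b/ → not permitted
zju — violates constraint 2: syllable 1 onset /zj/ has 2 consonants (> 1) → not permitted
Permitted: we.sa → 1.

1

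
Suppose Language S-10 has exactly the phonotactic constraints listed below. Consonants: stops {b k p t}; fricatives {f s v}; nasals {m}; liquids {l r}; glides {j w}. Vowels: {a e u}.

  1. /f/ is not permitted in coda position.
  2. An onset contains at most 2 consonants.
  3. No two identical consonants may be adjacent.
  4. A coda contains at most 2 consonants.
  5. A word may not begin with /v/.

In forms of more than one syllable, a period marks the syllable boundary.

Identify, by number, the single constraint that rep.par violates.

3

rep.par: adjacent identical consonants /pp/.
This is a violation of constraint 3: "No two identical consonants may be adjacent."
The remaining constraints (1, 2, 4, 5) are satisfied.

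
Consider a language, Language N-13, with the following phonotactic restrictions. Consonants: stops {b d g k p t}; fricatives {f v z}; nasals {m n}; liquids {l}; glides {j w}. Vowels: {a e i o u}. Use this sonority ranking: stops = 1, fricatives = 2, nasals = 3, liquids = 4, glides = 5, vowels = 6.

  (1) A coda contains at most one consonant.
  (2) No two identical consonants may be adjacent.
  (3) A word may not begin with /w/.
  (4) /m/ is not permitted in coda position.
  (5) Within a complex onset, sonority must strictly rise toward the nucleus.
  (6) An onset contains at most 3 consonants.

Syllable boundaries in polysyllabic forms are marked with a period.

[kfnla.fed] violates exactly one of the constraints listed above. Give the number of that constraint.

[kfnla.fed]: syllable 1 onset /kfnl/ has 4 consonants (> 3).
This is a violation of constraint 6: "An onset contains at most 3 consonants."
The remaining constraints (1, 2, 3, 4, 5) are satisfied.

6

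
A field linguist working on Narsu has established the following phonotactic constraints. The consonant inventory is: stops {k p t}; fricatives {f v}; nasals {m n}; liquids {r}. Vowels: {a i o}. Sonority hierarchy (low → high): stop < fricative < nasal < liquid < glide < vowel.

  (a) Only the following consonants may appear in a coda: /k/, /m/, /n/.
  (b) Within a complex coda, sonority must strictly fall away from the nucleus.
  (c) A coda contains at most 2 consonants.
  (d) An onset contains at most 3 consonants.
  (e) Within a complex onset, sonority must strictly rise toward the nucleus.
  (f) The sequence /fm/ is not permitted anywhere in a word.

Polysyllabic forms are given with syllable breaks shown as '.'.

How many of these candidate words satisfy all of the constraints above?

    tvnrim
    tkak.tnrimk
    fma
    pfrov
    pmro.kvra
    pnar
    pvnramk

1

tvnrim — violates constraint (d): syllable 1 onset /tvnr/ has 4 consonants (> 3) → phonotactically illegal
tkak.tnrimk — violates constraint (e): syllable 1 onset /tk/: /t/ (stop, 1) → /k/ (stop, 1) does not rise → phonotactically illegal
fma — violates constraint (f): contains banned sequence /fm/ → phonotactically illegal
pfrov — violates constraint (a): syllable 1 coda contains /v/, which is not a licensed coda consonant → phonotactically illegal
pmro.kvra — σ1 onset /pmr/ (1→3→4 rises), coda /∅/ ok; σ2 onset /kvr/ (1→2→4 rises), coda /∅/ ok → phonotactically legal
pnar — violates constraint (a): syllable 1 coda contains /r/, which is not a licensed coda consonant → phonotactically illegal
pvnramk — violates constraint (d): syllable 1 onset /pvnr/ has 4 consonants (> 3) → phonotactically illegal
Phonotactically legal: pmro.kvra → 1.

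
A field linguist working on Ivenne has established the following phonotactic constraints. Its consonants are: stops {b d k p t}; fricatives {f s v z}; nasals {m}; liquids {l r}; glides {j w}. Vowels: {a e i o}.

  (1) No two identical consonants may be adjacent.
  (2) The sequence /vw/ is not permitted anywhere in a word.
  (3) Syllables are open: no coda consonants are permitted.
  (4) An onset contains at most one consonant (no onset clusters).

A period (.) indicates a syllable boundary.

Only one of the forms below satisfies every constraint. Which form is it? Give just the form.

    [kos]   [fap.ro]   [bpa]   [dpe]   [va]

[kos] — violates constraint 3: syllable 1 coda /s/ has 1 consonant (> 0) → not permitted
[fap.ro] — violates constraint 3: syllable 1 coda /p/ has 1 consonant (> 0) → not permitted
[bpa] — violates constraint 4: syllable 1 onset /bp/ has 2 consonants (> 1) → not permitted
[dpe] — violates constraint 4: syllable 1 onset /dp/ has 2 consonants (> 1) → not permitted
[va] — σ1 onset /v/, coda /∅/ ok → permitted

[va]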